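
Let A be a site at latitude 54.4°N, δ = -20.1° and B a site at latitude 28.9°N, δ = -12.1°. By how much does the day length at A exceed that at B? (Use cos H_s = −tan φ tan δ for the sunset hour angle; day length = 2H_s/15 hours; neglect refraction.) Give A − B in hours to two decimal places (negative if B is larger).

A: H_s = arccos(−tan 54.4° · tan -20.1°) = 59.26°, so 2H_s/15 = 7.9013 h.
B: H_s = arccos(−tan 28.9° · tan -12.1°) = 83.20°, so 2H_s/15 = 11.0933 h.
A − B = 7.9013 − 11.0933 = -3.1920 h.

-3.19 h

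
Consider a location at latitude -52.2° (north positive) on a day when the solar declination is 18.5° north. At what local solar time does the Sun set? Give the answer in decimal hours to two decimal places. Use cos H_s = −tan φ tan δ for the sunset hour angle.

16.30 h

The sunset hour angle satisfies cos H_s = −tan φ tan δ = 0.4314, giving H_s = 64.44°.
Sunset is at 12 + H_s/15 = 12 + 4.296 = 16.296 h local solar time.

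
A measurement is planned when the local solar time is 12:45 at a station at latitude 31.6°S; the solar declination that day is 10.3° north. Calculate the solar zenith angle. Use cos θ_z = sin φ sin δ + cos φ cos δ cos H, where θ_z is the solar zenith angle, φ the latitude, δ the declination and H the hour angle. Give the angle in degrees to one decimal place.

Hour angle H = 15° × (12.75 − 12) = 11.25°.
cos θ_z = sin(-31.6°) sin(10.3°) + cos(-31.6°) cos(10.3°) cos(11.25°) = -0.0937 + 0.8219 = 0.7282.
θ_z = arccos(0.7282) = 43.26°.

43.3°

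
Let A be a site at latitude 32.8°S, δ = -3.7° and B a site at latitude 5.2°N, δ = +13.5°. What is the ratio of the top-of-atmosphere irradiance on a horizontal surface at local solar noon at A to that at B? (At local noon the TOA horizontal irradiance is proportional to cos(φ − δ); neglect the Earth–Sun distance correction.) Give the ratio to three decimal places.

0.883

A: cos θ_z = cos(-32.8° − (-3.7°)) = 0.8738.
B: cos θ_z = cos(5.2° − (13.5°)) = 0.9895.
Ratio A/B = 0.8738 / 0.9895 = 0.8831.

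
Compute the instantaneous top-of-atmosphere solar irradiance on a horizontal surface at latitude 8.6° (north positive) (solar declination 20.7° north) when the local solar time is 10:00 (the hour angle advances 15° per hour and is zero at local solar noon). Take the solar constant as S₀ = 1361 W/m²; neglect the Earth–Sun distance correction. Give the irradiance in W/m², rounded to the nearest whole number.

Hour angle H = 15° × (10 − 12) = -30.00°.
With φ = 8.6°, δ = 20.7°, H = -30.00°: sin φ sin δ = 0.0529, cos φ cos δ cos H = 0.8010, so cos θ_z = 0.8539.
Top-of-atmosphere irradiance = S₀ cos θ_z = 1361 × 0.8539 = 1162.16 W/m².

1162 W/m²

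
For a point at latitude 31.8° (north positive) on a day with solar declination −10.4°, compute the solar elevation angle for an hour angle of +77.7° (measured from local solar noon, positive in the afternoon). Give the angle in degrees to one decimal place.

4.8°

With φ = 31.8°, δ = -10.4°, H = 77.70°: sin φ sin δ = -0.0951, cos φ cos δ cos H = 0.1781, so cos θ_z = 0.0830.
θ_z = arccos(0.0830) = 85.24°, so the elevation is 90° − 85.24° = 4.76°.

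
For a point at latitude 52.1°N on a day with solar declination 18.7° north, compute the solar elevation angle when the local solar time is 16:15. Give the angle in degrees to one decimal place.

30.7°

Hour angle H = 15° × (16.25 − 12) = 63.75°.
cos θ_z = sin(52.1°) sin(18.7°) + cos(52.1°) cos(18.7°) cos(63.75°) = 0.2530 + 0.2573 = 0.5103.
θ_z = arccos(0.5103) = 59.32°, so the elevation is 90° − 59.32° = 30.68°.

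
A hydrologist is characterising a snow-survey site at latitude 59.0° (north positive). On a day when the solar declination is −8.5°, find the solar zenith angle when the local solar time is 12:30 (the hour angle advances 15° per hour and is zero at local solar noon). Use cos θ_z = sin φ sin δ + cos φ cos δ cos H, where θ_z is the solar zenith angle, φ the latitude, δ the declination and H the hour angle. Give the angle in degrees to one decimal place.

67.8°

Hour angle H = 15° × (12.5 − 12) = 7.50°.
cos θ_z = sin(59.0°) sin(-8.5°) + cos(59.0°) cos(-8.5°) cos(7.50°) = -0.1267 + 0.5050 = 0.3783.
θ_z = arccos(0.3783) = 67.77°.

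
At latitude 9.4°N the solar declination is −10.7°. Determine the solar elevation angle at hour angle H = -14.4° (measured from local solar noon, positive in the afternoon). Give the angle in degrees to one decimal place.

cos θ_z = sin φ sin δ + cos φ cos δ cos H = (0.1633)(-0.1857) + (0.9866)(0.9826)(0.9686) = 0.9087.
θ_z = arccos(0.9087) = 24.67°, so the elevation is 90° − 24.67° = 65.33°.

65.3°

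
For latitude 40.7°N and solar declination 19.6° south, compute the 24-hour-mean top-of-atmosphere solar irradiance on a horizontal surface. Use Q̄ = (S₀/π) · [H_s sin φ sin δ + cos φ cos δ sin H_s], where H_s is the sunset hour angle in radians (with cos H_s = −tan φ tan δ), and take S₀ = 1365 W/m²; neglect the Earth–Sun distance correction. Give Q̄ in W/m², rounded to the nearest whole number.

The sunset hour angle satisfies cos H_s = −tan φ tan δ = 0.3063, giving H_s = 72.16°. In radians, H_s = 1.2594.
H_s sin φ sin δ = 1.2594 × 0.6521 × -0.3355 = -0.2755.
cos φ cos δ sin H_s = 0.7581 × 0.9421 × 0.9519 = 0.6799.
Q̄ = (1365/π) × (-0.2755 + 0.6799) = 434.49 × 0.4044 = 175.71 W/m².

176 W/m²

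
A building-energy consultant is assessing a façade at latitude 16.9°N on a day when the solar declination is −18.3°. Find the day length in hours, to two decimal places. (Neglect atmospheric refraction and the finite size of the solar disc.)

11.23 hours

−tan φ tan δ = −(0.3038)(-0.3307) = 0.1005; H_s = arccos(0.1005) = 84.23°.
Day length = 2 H_s / 15° h⁻¹ = 168.46° / 15 = 11.231 h.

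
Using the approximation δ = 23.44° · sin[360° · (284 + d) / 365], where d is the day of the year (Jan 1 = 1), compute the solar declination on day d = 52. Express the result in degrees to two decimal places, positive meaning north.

-11.22°

360 × (284 + 52) / 365 = 331.397°; sin(331.397°) = -0.4787.
δ = 23.44 × -0.4787 = -11.221° ≈ -11.22°.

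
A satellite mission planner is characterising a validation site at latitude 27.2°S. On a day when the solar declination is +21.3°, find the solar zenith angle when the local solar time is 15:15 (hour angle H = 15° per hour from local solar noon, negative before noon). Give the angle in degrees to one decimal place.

67.6°

Hour angle H = 15° × (15.25 − 12) = 48.75°.
With φ = -27.2°, δ = 21.3°, H = 48.75°: sin φ sin δ = -0.1660, cos φ cos δ cos H = 0.5464, so cos θ_z = 0.3804.
θ_z = arccos(0.3804) = 67.64°.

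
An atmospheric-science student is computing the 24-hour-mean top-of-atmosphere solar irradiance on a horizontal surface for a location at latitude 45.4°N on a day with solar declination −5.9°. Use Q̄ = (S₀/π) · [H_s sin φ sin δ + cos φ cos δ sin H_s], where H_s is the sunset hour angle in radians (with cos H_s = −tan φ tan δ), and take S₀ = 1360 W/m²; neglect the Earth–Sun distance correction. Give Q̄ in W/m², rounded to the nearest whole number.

254 W/m²

The sunset hour angle satisfies cos H_s = −tan φ tan δ = 0.1048, giving H_s = 83.98°. In radians, H_s = 1.4657.
H_s sin φ sin δ = 1.4657 × 0.7120 × -0.1028 = -0.1073.
cos φ cos δ sin H_s = 0.7022 × 0.9947 × 0.9945 = 0.6946.
Q̄ = (1360/π) × (-0.1073 + 0.6946) = 432.90 × 0.5873 = 254.24 W/m².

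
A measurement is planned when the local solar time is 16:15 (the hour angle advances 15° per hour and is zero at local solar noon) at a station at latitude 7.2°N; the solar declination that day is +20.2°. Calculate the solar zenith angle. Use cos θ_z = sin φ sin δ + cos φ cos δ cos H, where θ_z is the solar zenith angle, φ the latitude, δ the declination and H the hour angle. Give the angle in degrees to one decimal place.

62.9°

Hour angle H = 15° × (16.25 − 12) = 63.75°.
cos θ_z = sin(7.2°) sin(20.2°) + cos(7.2°) cos(20.2°) cos(63.75°) = 0.0433 + 0.4118 = 0.4551.
θ_z = arccos(0.4551) = 62.93°.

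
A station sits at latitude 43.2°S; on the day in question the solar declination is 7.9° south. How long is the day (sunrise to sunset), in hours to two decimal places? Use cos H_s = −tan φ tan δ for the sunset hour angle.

13.00 hours

cos H_s = −tan(-43.2°) · tan(-7.9°) = -0.1303, so H_s = arccos(-0.1303) = 97.49°.
Day length = 2 H_s / 15° h⁻¹ = 194.98° / 15 = 12.999 h.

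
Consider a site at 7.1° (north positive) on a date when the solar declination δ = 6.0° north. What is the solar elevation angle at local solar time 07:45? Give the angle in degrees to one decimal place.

Hour angle H = 15° × (7.75 − 12) = -63.75°.
With φ = 7.1°, δ = 6.0°, H = -63.75°: sin φ sin δ = 0.0129, cos φ cos δ cos H = 0.4365, so cos θ_z = 0.4494.
θ_z = arccos(0.4494) = 63.29°, so the elevation is 90° − 63.29° = 26.71°.

26.7°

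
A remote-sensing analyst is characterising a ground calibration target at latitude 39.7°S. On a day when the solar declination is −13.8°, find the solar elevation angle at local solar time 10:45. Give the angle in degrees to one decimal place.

Hour angle H = 15° × (10.75 − 12) = -18.75°.
cos θ_z = sin φ sin δ + cos φ cos δ cos H = (-0.6388)(-0.2385) + (0.7694)(0.9711)(0.9469) = 0.8598.
θ_z = arccos(0.8598) = 30.71°, so the elevation is 90° − 30.71° = 59.29°.

59.3°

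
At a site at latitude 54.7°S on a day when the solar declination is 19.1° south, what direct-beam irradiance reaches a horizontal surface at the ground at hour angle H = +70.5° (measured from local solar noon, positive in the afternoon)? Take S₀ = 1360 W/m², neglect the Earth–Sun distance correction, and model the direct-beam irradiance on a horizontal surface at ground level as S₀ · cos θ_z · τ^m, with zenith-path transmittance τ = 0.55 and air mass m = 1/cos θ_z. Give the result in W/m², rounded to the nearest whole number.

162 W/m²

With φ = -54.7°, δ = -19.1°, H = 70.50°: sin φ sin δ = 0.2671, cos φ cos δ cos H = 0.1823, so cos θ_z = 0.4494.
Air mass m = 1/cos θ_z = 1/0.4494 = 2.225; τ^m = 0.55^2.225 = 0.2644.
Surface direct beam = 1360 × 0.4494 × 0.2644 = 161.60 W/m².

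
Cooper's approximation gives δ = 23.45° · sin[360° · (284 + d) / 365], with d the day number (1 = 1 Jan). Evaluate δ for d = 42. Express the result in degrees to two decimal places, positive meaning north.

-14.59°

360 × (284 + 42) / 365 = 321.534°; sin(321.534°) = -0.6221.
δ = 23.45 × -0.6221 = -14.588° ≈ -14.59°.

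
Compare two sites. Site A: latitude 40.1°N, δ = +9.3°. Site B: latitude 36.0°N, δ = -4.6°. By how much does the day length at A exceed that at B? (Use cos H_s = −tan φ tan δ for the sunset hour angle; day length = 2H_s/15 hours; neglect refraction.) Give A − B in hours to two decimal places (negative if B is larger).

A: H_s = arccos(−tan 40.1° · tan 9.3°) = 97.93°, so 2H_s/15 = 13.0573 h.
B: H_s = arccos(−tan 36.0° · tan -4.6°) = 86.65°, so 2H_s/15 = 11.5533 h.
A − B = 13.0573 − 11.5533 = 1.5040 h.

+1.50 h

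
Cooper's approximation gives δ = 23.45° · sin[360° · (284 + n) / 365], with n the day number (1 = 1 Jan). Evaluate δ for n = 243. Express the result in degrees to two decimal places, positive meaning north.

360 × (284 + 243) / 365 = 519.781°; sin(519.781°) = 0.3456.
δ = 23.45 × 0.3456 = 8.104° ≈ +8.10°.

+8.10°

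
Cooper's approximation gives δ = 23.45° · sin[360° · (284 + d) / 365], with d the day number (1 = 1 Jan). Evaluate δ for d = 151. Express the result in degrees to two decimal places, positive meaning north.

360 × (284 + 151) / 365 = 429.041°; sin(429.041°) = 0.9338.
δ = 23.45 × 0.9338 = 21.898° ≈ +21.90°.

+21.90°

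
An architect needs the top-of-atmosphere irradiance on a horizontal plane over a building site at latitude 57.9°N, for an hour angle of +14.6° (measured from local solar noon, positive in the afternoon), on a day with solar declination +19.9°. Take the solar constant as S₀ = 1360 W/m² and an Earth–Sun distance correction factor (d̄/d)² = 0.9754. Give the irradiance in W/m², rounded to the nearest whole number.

1024 W/m²

cos θ_z = sin φ sin δ + cos φ cos δ cos H = (0.8471)(0.3404) + (0.5314)(0.9403)(0.9677) = 0.7719.
Top-of-atmosphere irradiance = S₀ (d̄/d)² cos θ_z = 1360 × 0.9754 × 0.7719 = 1023.96 W/m².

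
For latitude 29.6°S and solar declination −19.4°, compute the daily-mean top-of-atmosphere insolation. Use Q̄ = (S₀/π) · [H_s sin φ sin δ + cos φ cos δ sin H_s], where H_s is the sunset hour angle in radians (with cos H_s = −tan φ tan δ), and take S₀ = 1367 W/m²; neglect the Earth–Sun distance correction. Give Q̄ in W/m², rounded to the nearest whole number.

−tan φ tan δ = −(-0.5681)(-0.3522) = -0.2001; H_s = arccos(-0.2001) = 101.54°. In radians, H_s = 1.7722.
H_s sin φ sin δ = 1.7722 × -0.4939 × -0.3322 = 0.2908.
cos φ cos δ sin H_s = 0.8695 × 0.9432 × 0.9798 = 0.8035.
Q̄ = (1367/π) × (0.2908 + 0.8035) = 435.13 × 1.0943 = 476.16 W/m².

476 W/m²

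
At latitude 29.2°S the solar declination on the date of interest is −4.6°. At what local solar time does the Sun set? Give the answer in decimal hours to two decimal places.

cos H_s = −tan(-29.2°) · tan(-4.6°) = -0.0450, so H_s = arccos(-0.0450) = 92.58°.
Sunset is at 12 + H_s/15 = 12 + 6.172 = 18.172 h local solar time.

18.17 h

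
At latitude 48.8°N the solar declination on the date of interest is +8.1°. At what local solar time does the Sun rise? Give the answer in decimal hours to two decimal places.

5.38 h

The sunset hour angle satisfies cos H_s = −tan φ tan δ = -0.1626, giving H_s = 99.36°.
Sunrise is at 12 − H_s/15 = 12 − 6.624 = 5.376 h local solar time.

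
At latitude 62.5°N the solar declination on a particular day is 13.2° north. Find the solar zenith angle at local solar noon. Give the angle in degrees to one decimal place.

At local solar noon the hour angle is zero, so the zenith angle is |φ − δ| = |62.5° − (13.2°)| = 49.3°.

49.3°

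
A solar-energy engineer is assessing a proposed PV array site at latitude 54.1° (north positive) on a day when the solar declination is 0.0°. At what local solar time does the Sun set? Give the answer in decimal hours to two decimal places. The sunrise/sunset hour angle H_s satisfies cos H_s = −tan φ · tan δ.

cos H_s = −tan(54.1°) · tan(0.0°) = 0.0000, so H_s = arccos(0.0000) = 90.00°.
Sunset is at 12 + H_s/15 = 12 + 6.000 = 18.000 h local solar time.

18.00 h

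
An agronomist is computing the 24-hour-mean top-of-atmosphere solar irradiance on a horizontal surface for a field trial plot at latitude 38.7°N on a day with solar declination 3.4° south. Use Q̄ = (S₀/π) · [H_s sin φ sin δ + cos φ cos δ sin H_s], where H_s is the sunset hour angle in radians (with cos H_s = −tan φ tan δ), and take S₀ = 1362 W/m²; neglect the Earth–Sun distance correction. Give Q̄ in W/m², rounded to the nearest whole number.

313 W/m²

The sunset hour angle satisfies cos H_s = −tan φ tan δ = 0.0476, giving H_s = 87.27°. In radians, H_s = 1.5231.
H_s sin φ sin δ = 1.5231 × 0.6252 × -0.0593 = -0.0565.
cos φ cos δ sin H_s = 0.7804 × 0.9982 × 0.9989 = 0.7781.
Q̄ = (1362/π) × (-0.0565 + 0.7781) = 433.54 × 0.7216 = 312.84 W/m².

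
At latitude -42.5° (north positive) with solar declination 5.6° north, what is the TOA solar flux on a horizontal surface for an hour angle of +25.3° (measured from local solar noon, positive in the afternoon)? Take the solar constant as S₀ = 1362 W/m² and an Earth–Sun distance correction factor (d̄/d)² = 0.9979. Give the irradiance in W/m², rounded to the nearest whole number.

812 W/m²

With φ = -42.5°, δ = 5.6°, H = 25.30°: sin φ sin δ = -0.0659, cos φ cos δ cos H = 0.6634, so cos θ_z = 0.5975.
Top-of-atmosphere irradiance = S₀ (d̄/d)² cos θ_z = 1362 × 0.9979 × 0.5975 = 812.09 W/m².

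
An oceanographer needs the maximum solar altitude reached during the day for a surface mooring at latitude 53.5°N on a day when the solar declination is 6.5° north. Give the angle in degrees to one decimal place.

43.0°

At local solar noon the hour angle is zero, so the elevation is 90° − |φ − δ| = 90° − |53.5° − (6.5°)| = 90° − 47.0° = 43.0°.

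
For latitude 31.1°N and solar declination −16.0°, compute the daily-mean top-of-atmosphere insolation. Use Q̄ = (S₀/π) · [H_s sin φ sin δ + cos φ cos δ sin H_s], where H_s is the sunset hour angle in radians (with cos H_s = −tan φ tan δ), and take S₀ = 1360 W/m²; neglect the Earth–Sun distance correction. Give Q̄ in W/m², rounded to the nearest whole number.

cos H_s = −tan(31.1°) · tan(-16.0°) = 0.1730, so H_s = arccos(0.1730) = 80.04°. In radians, H_s = 1.3970.
H_s sin φ sin δ = 1.3970 × 0.5165 × -0.2756 = -0.1989.
cos φ cos δ sin H_s = 0.8563 × 0.9613 × 0.9849 = 0.8107.
Q̄ = (1360/π) × (-0.1989 + 0.8107) = 432.90 × 0.6118 = 264.85 W/m².

265 W/m²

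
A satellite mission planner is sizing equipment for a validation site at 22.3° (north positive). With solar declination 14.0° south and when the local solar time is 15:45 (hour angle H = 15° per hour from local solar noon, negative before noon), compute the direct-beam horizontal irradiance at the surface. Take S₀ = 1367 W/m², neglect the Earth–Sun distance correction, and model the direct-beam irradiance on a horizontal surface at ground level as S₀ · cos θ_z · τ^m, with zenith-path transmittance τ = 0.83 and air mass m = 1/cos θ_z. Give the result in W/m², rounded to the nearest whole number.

352 W/m²

Hour angle H = 15° × (15.75 − 12) = 56.25°.
cos θ_z = sin φ sin δ + cos φ cos δ cos H = (0.3795)(-0.2419) + (0.9252)(0.9703)(0.5556) = 0.4070.
Air mass m = 1/cos θ_z = 1/0.4070 = 2.457; τ^m = 0.83^2.457 = 0.6327.
Surface direct beam = 1367 × 0.4070 × 0.6327 = 352.01 W/m².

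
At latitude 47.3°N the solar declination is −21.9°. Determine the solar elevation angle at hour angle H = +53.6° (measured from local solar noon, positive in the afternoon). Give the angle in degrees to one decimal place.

cos θ_z = sin φ sin δ + cos φ cos δ cos H = (0.7349)(-0.3730) + (0.6782)(0.9278)(0.5934) = 0.0993.
θ_z = arccos(0.0993) = 84.30°, so the elevation is 90° − 84.30° = 5.70°.

5.7°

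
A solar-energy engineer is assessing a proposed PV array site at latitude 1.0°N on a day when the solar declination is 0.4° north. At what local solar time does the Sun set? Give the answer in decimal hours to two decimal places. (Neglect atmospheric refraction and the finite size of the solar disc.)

The sunset hour angle satisfies cos H_s = −tan φ tan δ = -0.0001, giving H_s = 90.01°.
Sunset is at 12 + H_s/15 = 12 + 6.001 = 18.001 h local solar time.

18.00 h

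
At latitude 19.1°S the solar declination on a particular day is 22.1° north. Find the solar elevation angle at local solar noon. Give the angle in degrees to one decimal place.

At local solar noon the hour angle is zero, so the elevation is 90° − |φ − δ| = 90° − |-19.1° − (22.1°)| = 90° − 41.2° = 48.8°.

48.8°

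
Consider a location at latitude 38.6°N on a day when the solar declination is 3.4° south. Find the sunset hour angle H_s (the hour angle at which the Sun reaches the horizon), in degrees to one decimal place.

cos H_s = −tan(38.6°) · tan(-3.4°) = 0.0474, so H_s = arccos(0.0474) = 87.28°.

87.3°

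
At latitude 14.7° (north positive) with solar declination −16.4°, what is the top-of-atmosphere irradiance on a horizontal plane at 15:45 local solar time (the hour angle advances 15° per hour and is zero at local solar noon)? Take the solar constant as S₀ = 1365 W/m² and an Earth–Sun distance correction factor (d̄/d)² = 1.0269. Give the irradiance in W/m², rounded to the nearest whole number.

622 W/m²

Hour angle H = 15° × (15.75 − 12) = 56.25°.
With φ = 14.7°, δ = -16.4°, H = 56.25°: sin φ sin δ = -0.0716, cos φ cos δ cos H = 0.5155, so cos θ_z = 0.4439.
Top-of-atmosphere irradiance = S₀ (d̄/d)² cos θ_z = 1365 × 1.0269 × 0.4439 = 622.22 W/m².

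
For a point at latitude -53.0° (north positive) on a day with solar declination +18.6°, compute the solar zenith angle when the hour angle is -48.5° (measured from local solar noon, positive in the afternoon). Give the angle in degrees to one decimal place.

82.9°

cos θ_z = sin(-53.0°) sin(18.6°) + cos(-53.0°) cos(18.6°) cos(-48.50°) = -0.2547 + 0.3779 = 0.1232.
θ_z = arccos(0.1232) = 82.92°.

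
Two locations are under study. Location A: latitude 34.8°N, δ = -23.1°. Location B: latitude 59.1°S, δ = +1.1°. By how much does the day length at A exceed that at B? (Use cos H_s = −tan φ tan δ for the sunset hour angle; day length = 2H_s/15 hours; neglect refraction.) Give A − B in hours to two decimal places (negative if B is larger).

-2.05 h

A: H_s = arccos(−tan 34.8° · tan -23.1°) = 72.76°, so 2H_s/15 = 9.7013 h.
B: H_s = arccos(−tan -59.1° · tan 1.1°) = 88.16°, so 2H_s/15 = 11.7547 h.
A − B = 9.7013 − 11.7547 = -2.0534 h.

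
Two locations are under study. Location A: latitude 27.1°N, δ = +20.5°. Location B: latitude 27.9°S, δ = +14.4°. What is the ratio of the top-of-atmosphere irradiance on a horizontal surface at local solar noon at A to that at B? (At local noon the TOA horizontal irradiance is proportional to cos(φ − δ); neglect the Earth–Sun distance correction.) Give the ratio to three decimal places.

1.343

A: cos θ_z = cos(27.1° − (20.5°)) = 0.9934.
B: cos θ_z = cos(-27.9° − (14.4°)) = 0.7396.
Ratio A/B = 0.9934 / 0.7396 = 1.3432.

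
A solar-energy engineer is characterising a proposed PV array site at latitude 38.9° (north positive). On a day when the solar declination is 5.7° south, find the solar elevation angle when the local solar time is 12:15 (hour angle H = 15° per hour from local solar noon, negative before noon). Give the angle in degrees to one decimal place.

45.3°

Hour angle H = 15° × (12.25 − 12) = 3.75°.
cos θ_z = sin φ sin δ + cos φ cos δ cos H = (0.6280)(-0.0993) + (0.7782)(0.9951)(0.9979) = 0.7104.
θ_z = arccos(0.7104) = 44.73°, so the elevation is 90° − 44.73° = 45.27°.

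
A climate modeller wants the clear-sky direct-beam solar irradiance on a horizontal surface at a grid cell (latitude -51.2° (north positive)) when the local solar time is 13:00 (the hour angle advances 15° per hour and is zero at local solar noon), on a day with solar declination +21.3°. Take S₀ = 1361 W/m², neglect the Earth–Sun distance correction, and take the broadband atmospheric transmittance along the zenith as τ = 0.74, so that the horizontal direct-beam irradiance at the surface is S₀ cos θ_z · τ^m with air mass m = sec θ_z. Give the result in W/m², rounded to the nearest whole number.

Hour angle H = 15° × (13 − 12) = 15.00°.
With φ = -51.2°, δ = 21.3°, H = 15.00°: sin φ sin δ = -0.2831, cos φ cos δ cos H = 0.5639, so cos θ_z = 0.2808.
Air mass m = 1/cos θ_z = 1/0.2808 = 3.561; τ^m = 0.74^3.561 = 0.3422.
Surface direct beam = 1361 × 0.2808 × 0.3422 = 130.78 W/m².

131 W/m²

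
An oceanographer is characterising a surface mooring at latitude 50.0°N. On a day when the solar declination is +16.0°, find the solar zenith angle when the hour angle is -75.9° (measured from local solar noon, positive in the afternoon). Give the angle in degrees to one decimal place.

With φ = 50.0°, δ = 16.0°, H = -75.90°: sin φ sin δ = 0.2112, cos φ cos δ cos H = 0.1505, so cos θ_z = 0.3617.
θ_z = arccos(0.3617) = 68.80°.

68.8°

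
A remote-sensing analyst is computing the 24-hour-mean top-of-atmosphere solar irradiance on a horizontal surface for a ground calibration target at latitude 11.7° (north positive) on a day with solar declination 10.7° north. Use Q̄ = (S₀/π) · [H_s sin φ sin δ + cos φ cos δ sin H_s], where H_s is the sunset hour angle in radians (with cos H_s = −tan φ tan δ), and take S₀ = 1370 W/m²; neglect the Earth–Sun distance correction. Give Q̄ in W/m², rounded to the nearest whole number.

446 W/m²

cos H_s = −tan(11.7°) · tan(10.7°) = -0.0391, so H_s = arccos(-0.0391) = 92.24°. In radians, H_s = 1.6099.
H_s sin φ sin δ = 1.6099 × 0.2028 × 0.1857 = 0.0606.
cos φ cos δ sin H_s = 0.9792 × 0.9826 × 0.9992 = 0.9614.
Q̄ = (1370/π) × (0.0606 + 0.9614) = 436.08 × 1.0220 = 445.67 W/m².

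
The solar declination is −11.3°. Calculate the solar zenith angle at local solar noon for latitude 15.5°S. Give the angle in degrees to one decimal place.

At local solar noon the hour angle is zero, so the zenith angle is |φ − δ| = |-15.5° − (-11.3°)| = 4.2°.

4.2°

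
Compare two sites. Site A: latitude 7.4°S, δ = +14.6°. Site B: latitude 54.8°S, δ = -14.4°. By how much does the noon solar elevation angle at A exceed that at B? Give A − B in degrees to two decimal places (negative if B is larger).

+18.40°

A: 90° − |-7.4 − (14.6)| = 68.00°.
B: 90° − |-54.8 − (-14.4)| = 49.60°.
A − B = 68.00 − 49.60 = 18.40°.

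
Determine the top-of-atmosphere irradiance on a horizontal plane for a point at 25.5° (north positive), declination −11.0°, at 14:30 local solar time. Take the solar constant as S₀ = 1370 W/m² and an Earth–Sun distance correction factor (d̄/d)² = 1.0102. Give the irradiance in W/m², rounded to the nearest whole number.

Hour angle H = 15° × (14.5 − 12) = 37.50°.
cos θ_z = sin(25.5°) sin(-11.0°) + cos(25.5°) cos(-11.0°) cos(37.50°) = -0.0821 + 0.7029 = 0.6208.
Top-of-atmosphere irradiance = S₀ (d̄/d)² cos θ_z = 1370 × 1.0102 × 0.6208 = 859.17 W/m².

859 W/m²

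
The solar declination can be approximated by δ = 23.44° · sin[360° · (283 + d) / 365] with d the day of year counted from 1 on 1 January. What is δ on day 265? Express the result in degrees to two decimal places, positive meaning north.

-0.20°

360 × (283 + 265) / 365 = 540.493°; sin(540.493°) = -0.0086.
δ = 23.44 × -0.0086 = -0.202° ≈ -0.20°.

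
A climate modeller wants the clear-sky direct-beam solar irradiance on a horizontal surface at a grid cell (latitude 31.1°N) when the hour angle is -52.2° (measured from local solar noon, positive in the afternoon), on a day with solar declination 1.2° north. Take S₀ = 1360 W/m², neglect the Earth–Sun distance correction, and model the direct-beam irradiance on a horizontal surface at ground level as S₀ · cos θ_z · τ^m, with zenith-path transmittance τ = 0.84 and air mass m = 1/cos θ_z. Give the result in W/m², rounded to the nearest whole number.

526 W/m²

With φ = 31.1°, δ = 1.2°, H = -52.20°: sin φ sin δ = 0.0108, cos φ cos δ cos H = 0.5247, so cos θ_z = 0.5355.
Air mass m = 1/cos θ_z = 1/0.5355 = 1.867; τ^m = 0.84^1.867 = 0.7222.
Surface direct beam = 1360 × 0.5355 × 0.7222 = 525.96 W/m².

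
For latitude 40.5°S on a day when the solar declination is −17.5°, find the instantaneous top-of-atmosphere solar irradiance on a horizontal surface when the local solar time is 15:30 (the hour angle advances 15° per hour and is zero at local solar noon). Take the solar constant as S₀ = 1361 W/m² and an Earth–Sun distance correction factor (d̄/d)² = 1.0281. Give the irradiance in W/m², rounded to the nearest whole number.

Hour angle H = 15° × (15.5 − 12) = 52.50°.
cos θ_z = sin(-40.5°) sin(-17.5°) + cos(-40.5°) cos(-17.5°) cos(52.50°) = 0.1953 + 0.4415 = 0.6368.
Top-of-atmosphere irradiance = S₀ (d̄/d)² cos θ_z = 1361 × 1.0281 × 0.6368 = 891.04 W/m².

891 W/m²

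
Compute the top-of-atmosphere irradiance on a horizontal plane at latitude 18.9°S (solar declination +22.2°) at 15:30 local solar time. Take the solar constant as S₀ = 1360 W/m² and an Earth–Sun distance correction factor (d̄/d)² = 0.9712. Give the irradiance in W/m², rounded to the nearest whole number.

543 W/m²

Hour angle H = 15° × (15.5 − 12) = 52.50°.
cos θ_z = sin(-18.9°) sin(22.2°) + cos(-18.9°) cos(22.2°) cos(52.50°) = -0.1224 + 0.5332 = 0.4108.
Top-of-atmosphere irradiance = S₀ (d̄/d)² cos θ_z = 1360 × 0.9712 × 0.4108 = 542.60 W/m².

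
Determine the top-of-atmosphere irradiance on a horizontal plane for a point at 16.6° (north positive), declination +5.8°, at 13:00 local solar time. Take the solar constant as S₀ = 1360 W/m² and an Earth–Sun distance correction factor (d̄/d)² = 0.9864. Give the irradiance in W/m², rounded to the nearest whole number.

Hour angle H = 15° × (13 − 12) = 15.00°.
With φ = 16.6°, δ = 5.8°, H = 15.00°: sin φ sin δ = 0.0289, cos φ cos δ cos H = 0.9209, so cos θ_z = 0.9498.
Top-of-atmosphere irradiance = S₀ (d̄/d)² cos θ_z = 1360 × 0.9864 × 0.9498 = 1274.16 W/m².

1274 W/m²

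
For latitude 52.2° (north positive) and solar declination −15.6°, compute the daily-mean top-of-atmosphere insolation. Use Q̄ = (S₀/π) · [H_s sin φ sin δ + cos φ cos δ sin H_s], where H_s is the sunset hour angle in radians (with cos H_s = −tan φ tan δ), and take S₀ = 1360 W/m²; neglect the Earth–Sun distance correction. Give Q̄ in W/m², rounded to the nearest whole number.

The sunset hour angle satisfies cos H_s = −tan φ tan δ = 0.3599, giving H_s = 68.91°. In radians, H_s = 1.2027.
H_s sin φ sin δ = 1.2027 × 0.7902 × -0.2689 = -0.2556.
cos φ cos δ sin H_s = 0.6129 × 0.9632 × 0.9330 = 0.5508.
Q̄ = (1360/π) × (-0.2556 + 0.5508) = 432.90 × 0.2952 = 127.79 W/m².

128 W/m²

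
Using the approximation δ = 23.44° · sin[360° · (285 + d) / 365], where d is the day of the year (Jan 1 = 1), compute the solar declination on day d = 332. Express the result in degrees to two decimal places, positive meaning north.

360 × (285 + 332) / 365 = 608.548°; sin(608.548°) = -0.9307.
δ = 23.44 × -0.9307 = -21.816° ≈ -21.82°.

-21.82°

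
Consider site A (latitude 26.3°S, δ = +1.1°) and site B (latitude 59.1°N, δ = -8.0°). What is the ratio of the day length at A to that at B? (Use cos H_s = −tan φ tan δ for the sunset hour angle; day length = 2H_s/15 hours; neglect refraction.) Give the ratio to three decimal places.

A: H_s = arccos(−tan -26.3° · tan 1.1°) = 89.46°, so 2H_s/15 = 11.9280 h.
B: H_s = arccos(−tan 59.1° · tan -8.0°) = 76.42°, so 2H_s/15 = 10.1893 h.
Ratio A/B = 11.9280 / 10.1893 = 1.1706.

1.171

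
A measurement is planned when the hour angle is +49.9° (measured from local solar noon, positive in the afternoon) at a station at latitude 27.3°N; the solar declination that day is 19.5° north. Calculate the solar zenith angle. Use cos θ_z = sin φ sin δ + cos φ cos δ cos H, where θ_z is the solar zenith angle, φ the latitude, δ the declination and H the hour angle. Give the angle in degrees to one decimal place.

cos θ_z = sin φ sin δ + cos φ cos δ cos H = (0.4586)(0.3338) + (0.8886)(0.9426)(0.6441) = 0.6926.
θ_z = arccos(0.6926) = 46.16°.

46.2°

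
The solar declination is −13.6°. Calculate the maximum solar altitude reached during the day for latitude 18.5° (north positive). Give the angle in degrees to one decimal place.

At local solar noon the hour angle is zero, so the elevation is 90° − |φ − δ| = 90° − |18.5° − (-13.6°)| = 90° − 32.1° = 57.9°.

57.9°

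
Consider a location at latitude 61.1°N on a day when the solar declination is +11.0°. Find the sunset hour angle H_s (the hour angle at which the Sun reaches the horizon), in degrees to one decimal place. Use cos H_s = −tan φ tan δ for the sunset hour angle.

110.6°

−tan φ tan δ = −(1.8115)(0.1944) = -0.3522; H_s = arccos(-0.3522) = 110.62°.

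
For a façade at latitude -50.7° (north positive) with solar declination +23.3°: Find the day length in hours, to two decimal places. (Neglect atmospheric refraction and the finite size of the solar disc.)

−tan φ tan δ = −(-1.2218)(0.4307) = 0.5262; H_s = arccos(0.5262) = 58.25°.
Day length = 2 H_s / 15° h⁻¹ = 116.50° / 15 = 7.767 h.

7.77 hours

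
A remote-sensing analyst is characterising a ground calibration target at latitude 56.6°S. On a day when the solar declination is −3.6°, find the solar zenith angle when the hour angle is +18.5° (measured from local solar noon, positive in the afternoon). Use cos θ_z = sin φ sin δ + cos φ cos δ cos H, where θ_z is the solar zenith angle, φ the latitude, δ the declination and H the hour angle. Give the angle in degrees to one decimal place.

55.0°

cos θ_z = sin φ sin δ + cos φ cos δ cos H = (-0.8348)(-0.0628) + (0.5505)(0.9980)(0.9483) = 0.5734.
θ_z = arccos(0.5734) = 55.01°.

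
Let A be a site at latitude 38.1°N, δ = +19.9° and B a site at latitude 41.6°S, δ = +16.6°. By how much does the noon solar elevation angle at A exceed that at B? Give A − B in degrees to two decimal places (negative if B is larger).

A: 90° − |38.1 − (19.9)| = 71.80°.
B: 90° − |-41.6 − (16.6)| = 31.80°.
A − B = 71.80 − 31.80 = 40.00°.

+40.00°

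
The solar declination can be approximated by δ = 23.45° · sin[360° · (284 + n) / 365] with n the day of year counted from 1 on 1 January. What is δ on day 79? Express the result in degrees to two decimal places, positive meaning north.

-0.81°

360 × (284 + 79) / 365 = 358.027°; sin(358.027°) = -0.0344.
δ = 23.45 × -0.0344 = -0.807° ≈ -0.81°.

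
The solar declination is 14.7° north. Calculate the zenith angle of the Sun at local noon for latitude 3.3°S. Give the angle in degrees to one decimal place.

18.0°

At local solar noon the hour angle is zero, so the zenith angle is |φ − δ| = |-3.3° − (14.7°)| = 18.0°.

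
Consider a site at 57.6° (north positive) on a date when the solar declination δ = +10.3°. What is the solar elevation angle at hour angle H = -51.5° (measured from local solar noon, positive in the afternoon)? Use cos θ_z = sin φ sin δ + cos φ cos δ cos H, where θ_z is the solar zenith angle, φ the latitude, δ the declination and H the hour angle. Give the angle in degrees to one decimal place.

28.6°

cos θ_z = sin φ sin δ + cos φ cos δ cos H = (0.8443)(0.1788) + (0.5358)(0.9839)(0.6225) = 0.4791.
θ_z = arccos(0.4791) = 61.37°, so the elevation is 90° − 61.37° = 28.63°.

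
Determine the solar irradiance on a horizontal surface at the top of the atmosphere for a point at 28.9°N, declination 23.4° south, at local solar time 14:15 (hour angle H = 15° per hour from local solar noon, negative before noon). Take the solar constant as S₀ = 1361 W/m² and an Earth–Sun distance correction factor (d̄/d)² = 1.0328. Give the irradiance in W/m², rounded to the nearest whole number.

Hour angle H = 15° × (14.25 − 12) = 33.75°.
cos θ_z = sin φ sin δ + cos φ cos δ cos H = (0.4833)(-0.3971) + (0.8755)(0.9178)(0.8315) = 0.4762.
Top-of-atmosphere irradiance = S₀ (d̄/d)² cos θ_z = 1361 × 1.0328 × 0.4762 = 669.37 W/m².

669 W/m²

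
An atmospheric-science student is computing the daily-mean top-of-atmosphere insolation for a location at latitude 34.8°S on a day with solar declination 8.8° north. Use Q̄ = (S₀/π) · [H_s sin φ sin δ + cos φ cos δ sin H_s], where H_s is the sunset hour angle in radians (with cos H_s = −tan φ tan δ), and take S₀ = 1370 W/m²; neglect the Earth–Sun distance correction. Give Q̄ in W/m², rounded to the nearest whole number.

−tan φ tan δ = −(-0.6950)(0.1548) = 0.1076; H_s = arccos(0.1076) = 83.82°. In radians, H_s = 1.4629.
H_s sin φ sin δ = 1.4629 × -0.5707 × 0.1530 = -0.1277.
cos φ cos δ sin H_s = 0.8211 × 0.9882 × 0.9942 = 0.8067.
Q̄ = (1370/π) × (-0.1277 + 0.8067) = 436.08 × 0.6790 = 296.10 W/m².

296 W/m²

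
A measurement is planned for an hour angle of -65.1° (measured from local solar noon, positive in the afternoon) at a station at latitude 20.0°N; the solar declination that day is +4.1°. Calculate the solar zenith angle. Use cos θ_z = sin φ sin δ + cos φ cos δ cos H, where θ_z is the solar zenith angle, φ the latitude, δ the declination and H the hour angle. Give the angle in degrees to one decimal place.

With φ = 20.0°, δ = 4.1°, H = -65.10°: sin φ sin δ = 0.0245, cos φ cos δ cos H = 0.3946, so cos θ_z = 0.4191.
θ_z = arccos(0.4191) = 65.22°.

65.2°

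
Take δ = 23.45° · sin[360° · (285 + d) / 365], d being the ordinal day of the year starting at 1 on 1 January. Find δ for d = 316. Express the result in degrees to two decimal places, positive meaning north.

360 × (285 + 316) / 365 = 592.767°; sin(592.767°) = -0.7962.
δ = 23.45 × -0.7962 = -18.671° ≈ -18.67°.

-18.67°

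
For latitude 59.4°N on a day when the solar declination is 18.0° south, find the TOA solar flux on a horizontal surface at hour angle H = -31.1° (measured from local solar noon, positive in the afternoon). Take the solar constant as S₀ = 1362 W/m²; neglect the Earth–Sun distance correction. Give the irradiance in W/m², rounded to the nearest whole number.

cos θ_z = sin(59.4°) sin(-18.0°) + cos(59.4°) cos(-18.0°) cos(-31.10°) = -0.2660 + 0.4145 = 0.1485.
Top-of-atmosphere irradiance = S₀ cos θ_z = 1362 × 0.1485 = 202.26 W/m².

202 W/m²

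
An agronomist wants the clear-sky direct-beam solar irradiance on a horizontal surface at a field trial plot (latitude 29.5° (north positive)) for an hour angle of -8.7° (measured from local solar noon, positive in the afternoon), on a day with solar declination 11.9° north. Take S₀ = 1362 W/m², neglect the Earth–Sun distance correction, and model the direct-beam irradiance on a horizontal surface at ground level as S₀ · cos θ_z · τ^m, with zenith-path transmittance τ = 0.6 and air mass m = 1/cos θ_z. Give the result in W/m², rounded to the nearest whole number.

748 W/m²

cos θ_z = sin(29.5°) sin(11.9°) + cos(29.5°) cos(11.9°) cos(-8.70°) = 0.1015 + 0.8419 = 0.9434.
Air mass m = 1/cos θ_z = 1/0.9434 = 1.060; τ^m = 0.6^1.060 = 0.5819.
Surface direct beam = 1362 × 0.9434 × 0.5819 = 747.69 W/m².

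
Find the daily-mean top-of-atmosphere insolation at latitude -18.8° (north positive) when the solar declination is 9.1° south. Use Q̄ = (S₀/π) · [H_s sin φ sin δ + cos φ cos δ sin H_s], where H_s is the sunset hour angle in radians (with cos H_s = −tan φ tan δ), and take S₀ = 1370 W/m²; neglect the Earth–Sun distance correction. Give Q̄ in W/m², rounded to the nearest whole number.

443 W/m²

cos H_s = −tan(-18.8°) · tan(-9.1°) = -0.0545, so H_s = arccos(-0.0545) = 93.12°. In radians, H_s = 1.6253.
H_s sin φ sin δ = 1.6253 × -0.3223 × -0.1582 = 0.0829.
cos φ cos δ sin H_s = 0.9466 × 0.9874 × 0.9985 = 0.9333.
Q̄ = (1370/π) × (0.0829 + 0.9333) = 436.08 × 1.0162 = 443.14 W/m².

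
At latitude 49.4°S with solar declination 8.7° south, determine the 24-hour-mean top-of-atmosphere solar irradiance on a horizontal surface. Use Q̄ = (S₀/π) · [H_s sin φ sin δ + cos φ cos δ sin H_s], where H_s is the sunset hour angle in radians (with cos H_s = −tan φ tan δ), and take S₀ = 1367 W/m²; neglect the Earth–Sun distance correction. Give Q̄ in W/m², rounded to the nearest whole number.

cos H_s = −tan(-49.4°) · tan(-8.7°) = -0.1785, so H_s = arccos(-0.1785) = 100.28°. In radians, H_s = 1.7502.
H_s sin φ sin δ = 1.7502 × -0.7593 × -0.1513 = 0.2011.
cos φ cos δ sin H_s = 0.6508 × 0.9885 × 0.9840 = 0.6330.
Q̄ = (1367/π) × (0.2011 + 0.6330) = 435.13 × 0.8341 = 362.94 W/m².

363 W/m²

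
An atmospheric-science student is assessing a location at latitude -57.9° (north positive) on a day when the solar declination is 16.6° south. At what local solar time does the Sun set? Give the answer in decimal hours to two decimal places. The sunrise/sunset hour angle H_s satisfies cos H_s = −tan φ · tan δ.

cos H_s = −tan(-57.9°) · tan(-16.6°) = -0.4752, so H_s = arccos(-0.4752) = 118.37°.
Sunset is at 12 + H_s/15 = 12 + 7.891 = 19.891 h local solar time.

19.89 h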